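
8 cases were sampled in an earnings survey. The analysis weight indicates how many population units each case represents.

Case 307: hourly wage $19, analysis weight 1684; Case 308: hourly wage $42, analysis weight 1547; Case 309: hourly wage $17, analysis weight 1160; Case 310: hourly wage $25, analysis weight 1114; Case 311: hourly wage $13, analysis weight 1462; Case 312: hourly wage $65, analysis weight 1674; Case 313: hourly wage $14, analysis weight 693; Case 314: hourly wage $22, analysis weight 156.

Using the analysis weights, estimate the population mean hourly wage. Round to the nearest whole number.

Weighted sum = 285490
Sum of weights = 1684 + 1547 + 1160 + 1114 + 1462 + 1674 + 693 + 156 = 9490
Weighted mean = 285490 / 9490 = 30.083246

30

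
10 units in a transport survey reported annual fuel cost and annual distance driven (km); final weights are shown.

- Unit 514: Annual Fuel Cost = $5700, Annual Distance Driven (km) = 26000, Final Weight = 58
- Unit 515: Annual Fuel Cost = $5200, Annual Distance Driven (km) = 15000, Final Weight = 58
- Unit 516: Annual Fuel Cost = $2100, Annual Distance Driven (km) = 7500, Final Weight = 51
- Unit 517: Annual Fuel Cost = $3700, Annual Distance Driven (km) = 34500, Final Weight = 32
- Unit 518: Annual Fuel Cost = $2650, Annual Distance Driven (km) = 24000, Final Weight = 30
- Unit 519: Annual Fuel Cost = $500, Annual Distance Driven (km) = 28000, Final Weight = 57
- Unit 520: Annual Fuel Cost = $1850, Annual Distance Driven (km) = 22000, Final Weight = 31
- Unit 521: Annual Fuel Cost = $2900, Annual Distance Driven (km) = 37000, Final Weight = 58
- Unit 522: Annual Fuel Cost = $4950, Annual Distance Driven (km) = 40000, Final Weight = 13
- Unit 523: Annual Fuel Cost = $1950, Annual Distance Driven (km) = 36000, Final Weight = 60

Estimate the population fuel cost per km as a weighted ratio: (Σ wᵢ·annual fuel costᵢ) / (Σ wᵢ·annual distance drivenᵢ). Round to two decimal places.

Σ wᵢ·y = 5700×58 + 5200×58 + 2100×51 + 3700×32 + 2650×30 + 500×57 + 1850×31 + 2900×58 + 4950×13 + 1950×60
  = 330600 + 301600 + 107100 + 118400 + 79500 + 28500 + 57350 + 168200 + 64350 + 117000 = 1372600
Σ wᵢ·x = 26000×58 + 15000×58 + 7500×51 + 34500×32 + 24000×30 + 28000×57 + 22000×31 + 37000×58 + 40000×13 + 36000×60
  = 1508000 + 870000 + 382500 + 1104000 + 720000 + 1596000 + 682000 + 2146000 + 520000 + 2160000 = 11688500
Ratio = 1372600 / 11688500 = 0.11743166

0.12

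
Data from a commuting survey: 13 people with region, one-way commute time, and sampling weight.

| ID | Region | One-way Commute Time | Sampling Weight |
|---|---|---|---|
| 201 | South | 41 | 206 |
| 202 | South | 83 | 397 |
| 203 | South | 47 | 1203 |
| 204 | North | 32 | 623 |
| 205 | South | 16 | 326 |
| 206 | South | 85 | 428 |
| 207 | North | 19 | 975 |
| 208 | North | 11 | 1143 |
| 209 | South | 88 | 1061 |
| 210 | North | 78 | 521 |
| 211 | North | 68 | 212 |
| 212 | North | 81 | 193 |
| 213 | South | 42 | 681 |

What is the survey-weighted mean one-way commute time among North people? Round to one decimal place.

North rows: 204, 207, 208, 210, 211, 212
Weighted sum = 32×623 + 19×975 + 11×1143 + 78×521 + 68×212 + 81×193
  = 121721
Sum of weights = 623 + 975 + 1143 + 521 + 212 + 193 = 3667
Weighted mean = 121721 / 3667 = 33.193619

33.2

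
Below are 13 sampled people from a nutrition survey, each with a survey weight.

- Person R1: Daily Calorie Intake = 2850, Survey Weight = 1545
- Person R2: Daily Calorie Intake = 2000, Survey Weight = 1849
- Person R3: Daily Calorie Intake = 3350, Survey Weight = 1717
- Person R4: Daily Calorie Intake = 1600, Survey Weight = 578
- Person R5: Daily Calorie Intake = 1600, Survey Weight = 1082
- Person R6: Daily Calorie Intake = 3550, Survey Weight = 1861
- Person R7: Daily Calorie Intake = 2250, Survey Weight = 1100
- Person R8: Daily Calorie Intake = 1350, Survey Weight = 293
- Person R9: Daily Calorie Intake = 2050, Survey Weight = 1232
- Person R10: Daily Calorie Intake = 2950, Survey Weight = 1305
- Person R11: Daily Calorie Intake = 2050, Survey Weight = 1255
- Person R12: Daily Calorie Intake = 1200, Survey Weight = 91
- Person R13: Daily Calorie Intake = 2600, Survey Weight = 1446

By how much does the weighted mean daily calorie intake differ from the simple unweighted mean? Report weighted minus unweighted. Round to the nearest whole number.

266

Unweighted sum = 29400
Unweighted mean = 29400 / 13 = 2261.5385
Weighted sum = 38803200
Sum of weights = 15354
Weighted mean = 38803200 / 15354 = 2527.2372
Difference (weighted minus unweighted) = 265.69874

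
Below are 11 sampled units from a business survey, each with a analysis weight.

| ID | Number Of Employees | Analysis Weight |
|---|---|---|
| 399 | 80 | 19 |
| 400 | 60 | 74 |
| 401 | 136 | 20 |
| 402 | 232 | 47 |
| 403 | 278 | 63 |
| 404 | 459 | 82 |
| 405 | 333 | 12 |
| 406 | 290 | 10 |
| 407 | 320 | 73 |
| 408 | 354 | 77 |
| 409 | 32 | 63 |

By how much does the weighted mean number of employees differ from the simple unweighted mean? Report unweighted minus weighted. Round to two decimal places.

Unweighted sum = 80 + 60 + 136 + 232 + 278 + 459 + 333 + 290 + 320 + 354 + 32 = 2574
Unweighted mean = 2574 / 11 = 234
Weighted sum = 80×19 + 60×74 + 136×20 + 232×47 + 278×63 + 459×82 + 333×12 + 290×10 + 320×73 + 354×77 + 32×63
  = 1520 + 4440 + 2720 + 10904 + 17514 + 37638 + 3996 + 2900 + 23360 + 27258 + 2016 = 134266
Sum of weights = 19 + 74 + 20 + 47 + 63 + 82 + 12 + 10 + 73 + 77 + 63 = 540
Weighted mean = 134266 / 540 = 248.64074
Difference (unweighted minus weighted) = -14.640741

-14.64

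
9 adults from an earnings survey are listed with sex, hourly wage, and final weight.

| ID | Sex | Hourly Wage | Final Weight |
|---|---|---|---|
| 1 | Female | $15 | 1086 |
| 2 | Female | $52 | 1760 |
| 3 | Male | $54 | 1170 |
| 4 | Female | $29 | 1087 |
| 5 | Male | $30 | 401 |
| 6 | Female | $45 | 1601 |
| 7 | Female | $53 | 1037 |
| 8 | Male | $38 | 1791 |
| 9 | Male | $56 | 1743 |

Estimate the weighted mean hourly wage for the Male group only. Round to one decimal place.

47.2

Male rows: 3, 5, 8, 9
Weighted sum = 54×1170 + 30×401 + 38×1791 + 56×1743
  = 240876
Sum of weights = 1170 + 401 + 1791 + 1743 = 5105
Weighted mean = 240876 / 5105 = 47.184329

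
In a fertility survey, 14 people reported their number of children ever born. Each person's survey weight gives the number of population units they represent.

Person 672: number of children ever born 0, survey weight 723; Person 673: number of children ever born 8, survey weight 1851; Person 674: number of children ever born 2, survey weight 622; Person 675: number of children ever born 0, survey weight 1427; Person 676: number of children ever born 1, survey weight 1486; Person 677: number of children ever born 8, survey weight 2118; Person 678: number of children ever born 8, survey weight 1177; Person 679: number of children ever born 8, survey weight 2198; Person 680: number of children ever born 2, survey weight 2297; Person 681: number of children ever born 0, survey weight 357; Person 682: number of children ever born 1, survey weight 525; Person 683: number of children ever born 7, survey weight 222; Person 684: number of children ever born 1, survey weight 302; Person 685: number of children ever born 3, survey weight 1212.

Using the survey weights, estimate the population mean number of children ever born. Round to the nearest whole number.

Weighted sum = 72093
Sum of weights = 16517
Weighted mean = 72093 / 16517 = 4.3647757

4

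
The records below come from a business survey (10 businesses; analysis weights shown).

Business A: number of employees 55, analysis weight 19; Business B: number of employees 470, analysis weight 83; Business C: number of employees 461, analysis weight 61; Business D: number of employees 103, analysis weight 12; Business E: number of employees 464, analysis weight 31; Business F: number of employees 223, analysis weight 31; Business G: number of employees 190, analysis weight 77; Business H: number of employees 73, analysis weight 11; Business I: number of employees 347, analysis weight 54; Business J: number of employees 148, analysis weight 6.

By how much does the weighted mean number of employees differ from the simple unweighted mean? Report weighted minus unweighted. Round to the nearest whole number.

73

Unweighted sum = 55 + 470 + 461 + 103 + 464 + 223 + 190 + 73 + 347 + 148 = 2534
Unweighted mean = 2534 / 10 = 253.4
Weighted sum = 55×19 + 470×83 + 461×61 + 103×12 + 464×31 + 223×31 + 190×77 + 73×11 + 347×54 + 148×6
  = 1045 + 39010 + 28121 + 1236 + 14384 + 6913 + 14630 + 803 + 18738 + 888 = 125768
Sum of weights = 19 + 83 + 61 + 12 + 31 + 31 + 77 + 11 + 54 + 6 = 385
Weighted mean = 125768 / 385 = 326.67013
Difference (weighted minus unweighted) = 73.27013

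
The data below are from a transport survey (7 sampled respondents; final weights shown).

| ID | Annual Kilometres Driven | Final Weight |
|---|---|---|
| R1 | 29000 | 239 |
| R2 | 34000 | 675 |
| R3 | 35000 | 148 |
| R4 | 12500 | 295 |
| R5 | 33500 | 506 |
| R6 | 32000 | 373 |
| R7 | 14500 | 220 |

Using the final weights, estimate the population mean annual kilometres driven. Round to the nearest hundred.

Weighted sum = 29000×239 + 34000×675 + 35000×148 + 12500×295 + 33500×506 + 32000×373 + 14500×220
  = 70825500
Sum of weights = 239 + 675 + 148 + 295 + 506 + 373 + 220 = 2456
Weighted mean = 70825500 / 2456 = 28837.744

28800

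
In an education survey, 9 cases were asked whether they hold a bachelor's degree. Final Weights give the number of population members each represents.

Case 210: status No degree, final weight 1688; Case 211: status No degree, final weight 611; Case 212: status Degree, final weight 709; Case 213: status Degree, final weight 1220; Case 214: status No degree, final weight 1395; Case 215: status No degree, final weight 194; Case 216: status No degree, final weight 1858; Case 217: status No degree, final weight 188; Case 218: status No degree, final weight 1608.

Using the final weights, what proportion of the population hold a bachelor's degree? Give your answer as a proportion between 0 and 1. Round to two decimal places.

0.20

Sum of weights for 'Degree' = 709 + 1220 = 1929
Total weight = 1688 + 611 + 709 + 1220 + 1395 + 194 + 1858 + 188 + 1608 = 9471
Weighted proportion = 1929 / 9471 = 0.20367437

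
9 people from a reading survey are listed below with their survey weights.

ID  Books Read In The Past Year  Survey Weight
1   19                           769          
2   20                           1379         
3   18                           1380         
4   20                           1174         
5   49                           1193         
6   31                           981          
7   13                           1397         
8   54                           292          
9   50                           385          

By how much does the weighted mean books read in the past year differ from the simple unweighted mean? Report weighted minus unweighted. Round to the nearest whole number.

-4

Unweighted sum = 19 + 20 + 18 + 20 + 49 + 31 + 13 + 54 + 50 = 274
Unweighted mean = 274 / 9 = 30.444444
Weighted sum = 19×769 + 20×1379 + 18×1380 + 20×1174 + 49×1193 + 31×981 + 13×1397 + 54×292 + 50×385
  = 232558
Sum of weights = 769 + 1379 + 1380 + 1174 + 1193 + 981 + 1397 + 292 + 385 = 8950
Weighted mean = 232558 / 8950 = 25.984134
Difference (weighted minus unweighted) = -4.4603104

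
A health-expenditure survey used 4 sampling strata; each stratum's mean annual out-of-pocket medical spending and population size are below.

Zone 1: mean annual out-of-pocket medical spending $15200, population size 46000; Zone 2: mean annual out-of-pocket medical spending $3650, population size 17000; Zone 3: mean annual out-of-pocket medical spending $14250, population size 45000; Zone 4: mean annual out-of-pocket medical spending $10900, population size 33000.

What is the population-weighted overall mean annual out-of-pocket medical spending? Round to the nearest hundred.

12500

Σ Nₕ·x̄ₕ = 15200×46000 + 3650×17000 + 14250×45000 + 10900×33000
  = 699200000 + 62050000 + 641250000 + 359700000 = 1762200000
Σ Nₕ = 46000 + 17000 + 45000 + 33000 = 141000
Overall mean = 1762200000 / 141000 = 12497.872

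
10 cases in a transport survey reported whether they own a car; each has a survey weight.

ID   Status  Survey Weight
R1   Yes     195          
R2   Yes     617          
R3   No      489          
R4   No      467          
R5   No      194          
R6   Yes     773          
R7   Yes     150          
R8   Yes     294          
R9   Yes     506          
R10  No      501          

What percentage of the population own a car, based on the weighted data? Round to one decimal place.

60.6

Sum of weights for 'Yes' = 195 + 617 + 773 + 150 + 294 + 506 = 2535
Total weight = 195 + 617 + 489 + 467 + 194 + 773 + 150 + 294 + 506 + 501 = 4186
Weighted proportion = 2535 / 4186 = 0.60559006 → 60.559006%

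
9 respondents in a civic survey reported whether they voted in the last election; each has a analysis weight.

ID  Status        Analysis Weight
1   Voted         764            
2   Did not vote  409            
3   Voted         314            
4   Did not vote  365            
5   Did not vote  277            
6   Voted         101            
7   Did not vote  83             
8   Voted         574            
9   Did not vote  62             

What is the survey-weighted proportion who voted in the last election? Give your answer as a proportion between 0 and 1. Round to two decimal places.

0.59

Sum of weights for 'Voted' = 764 + 314 + 101 + 574 = 1753
Total weight = 764 + 409 + 314 + 365 + 277 + 101 + 83 + 574 + 62 = 2949
Weighted proportion = 1753 / 2949 = 0.59443879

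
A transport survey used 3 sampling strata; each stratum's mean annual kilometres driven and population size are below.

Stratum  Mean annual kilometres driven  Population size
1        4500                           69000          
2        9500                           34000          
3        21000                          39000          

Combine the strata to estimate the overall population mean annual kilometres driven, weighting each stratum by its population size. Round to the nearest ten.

Σ Nₕ·x̄ₕ = 4500×69000 + 9500×34000 + 21000×39000
  = 310500000 + 323000000 + 819000000 = 1452500000
Σ Nₕ = 69000 + 34000 + 39000 = 142000
Overall mean = 1452500000 / 142000 = 10228.873

10230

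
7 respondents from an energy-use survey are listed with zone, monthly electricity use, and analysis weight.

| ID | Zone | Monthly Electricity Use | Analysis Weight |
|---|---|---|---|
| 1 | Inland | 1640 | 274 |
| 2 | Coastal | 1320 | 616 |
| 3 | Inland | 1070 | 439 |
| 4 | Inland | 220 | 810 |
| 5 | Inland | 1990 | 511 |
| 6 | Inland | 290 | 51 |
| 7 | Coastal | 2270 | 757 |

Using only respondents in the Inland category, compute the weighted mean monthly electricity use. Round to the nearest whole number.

Inland rows: 1, 3, 4, 5, 6
Weighted sum = 1640×274 + 1070×439 + 220×810 + 1990×511 + 290×51
  = 449360 + 469730 + 178200 + 1016890 + 14790 = 2128970
Sum of weights = 274 + 439 + 810 + 511 + 51 = 2085
Weighted mean = 2128970 / 2085 = 1021.0887

1021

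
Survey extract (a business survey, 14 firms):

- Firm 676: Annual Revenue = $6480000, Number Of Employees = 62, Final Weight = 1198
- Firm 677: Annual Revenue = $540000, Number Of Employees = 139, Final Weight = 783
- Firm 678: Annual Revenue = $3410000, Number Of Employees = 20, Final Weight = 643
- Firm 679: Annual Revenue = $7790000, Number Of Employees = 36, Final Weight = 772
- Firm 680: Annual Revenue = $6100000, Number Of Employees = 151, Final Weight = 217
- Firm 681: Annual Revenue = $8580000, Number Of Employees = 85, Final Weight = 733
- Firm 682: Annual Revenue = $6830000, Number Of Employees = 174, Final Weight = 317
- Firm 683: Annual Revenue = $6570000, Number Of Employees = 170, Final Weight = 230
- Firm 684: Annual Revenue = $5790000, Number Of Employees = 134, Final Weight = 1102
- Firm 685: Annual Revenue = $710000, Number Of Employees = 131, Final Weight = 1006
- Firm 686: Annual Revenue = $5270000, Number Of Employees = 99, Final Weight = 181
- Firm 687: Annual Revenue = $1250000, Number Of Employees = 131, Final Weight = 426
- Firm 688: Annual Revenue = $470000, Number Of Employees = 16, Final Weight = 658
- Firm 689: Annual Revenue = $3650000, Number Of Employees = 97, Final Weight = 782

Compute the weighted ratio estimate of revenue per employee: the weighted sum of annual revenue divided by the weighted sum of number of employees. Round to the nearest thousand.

Σ wᵢ·y = 39426190000
Σ wᵢ·x = 852656
Ratio = 39426190000 / 852656 = 46239.269

46000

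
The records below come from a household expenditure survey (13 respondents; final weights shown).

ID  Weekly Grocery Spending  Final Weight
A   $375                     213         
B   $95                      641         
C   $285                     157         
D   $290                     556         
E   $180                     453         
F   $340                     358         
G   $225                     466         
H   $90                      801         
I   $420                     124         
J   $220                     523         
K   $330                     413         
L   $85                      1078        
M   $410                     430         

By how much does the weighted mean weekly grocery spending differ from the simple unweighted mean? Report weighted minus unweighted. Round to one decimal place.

Unweighted sum = 3345
Unweighted mean = 3345 / 13 = 257.30769
Weighted sum = 1298315
Sum of weights = 6213
Weighted mean = 1298315 / 6213 = 208.96749
Difference (weighted minus unweighted) = -48.340205

-48.3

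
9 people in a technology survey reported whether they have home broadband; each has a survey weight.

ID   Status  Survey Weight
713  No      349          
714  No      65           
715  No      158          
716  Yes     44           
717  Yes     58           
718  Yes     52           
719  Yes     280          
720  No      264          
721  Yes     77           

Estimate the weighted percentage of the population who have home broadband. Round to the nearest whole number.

38

Sum of weights for 'Yes' = 44 + 58 + 52 + 280 + 77 = 511
Total weight = 1347
Weighted proportion = 511 / 1347 = 0.37936154 → 37.936154%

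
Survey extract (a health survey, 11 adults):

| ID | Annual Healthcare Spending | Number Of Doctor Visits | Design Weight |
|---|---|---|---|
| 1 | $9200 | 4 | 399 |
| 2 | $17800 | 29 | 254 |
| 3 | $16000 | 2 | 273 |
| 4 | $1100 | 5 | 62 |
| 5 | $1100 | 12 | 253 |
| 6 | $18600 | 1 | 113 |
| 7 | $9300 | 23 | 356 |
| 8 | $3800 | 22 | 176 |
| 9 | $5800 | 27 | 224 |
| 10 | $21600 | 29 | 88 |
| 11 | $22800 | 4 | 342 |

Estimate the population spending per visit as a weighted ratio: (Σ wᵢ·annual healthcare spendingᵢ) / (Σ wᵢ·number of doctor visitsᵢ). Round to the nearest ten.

Σ wᵢ·y = 29985500
Σ wᵢ·x = 4×399 + 29×254 + 2×273 + 5×62 + 12×253 + 1×113 + 23×356 + 22×176 + 27×224 + 29×88 + 4×342
  = 1596 + 7366 + 546 + 310 + 3036 + 113 + 8188 + 3872 + 6048 + 2552 + 1368 = 34995
Ratio = 29985500 / 34995 = 856.85098

860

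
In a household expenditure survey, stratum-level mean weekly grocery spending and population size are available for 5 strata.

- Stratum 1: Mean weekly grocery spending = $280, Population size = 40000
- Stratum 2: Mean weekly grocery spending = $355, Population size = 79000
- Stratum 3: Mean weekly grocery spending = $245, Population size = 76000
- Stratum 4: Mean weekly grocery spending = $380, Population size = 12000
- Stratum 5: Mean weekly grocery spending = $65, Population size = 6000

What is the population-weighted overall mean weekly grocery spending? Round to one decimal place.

294.9

Σ Nₕ·x̄ₕ = 280×40000 + 355×79000 + 245×76000 + 380×12000 + 65×6000
  = 11200000 + 28045000 + 18620000 + 4560000 + 390000 = 62815000
Σ Nₕ = 40000 + 79000 + 76000 + 12000 + 6000 = 213000
Overall mean = 62815000 / 213000 = 294.9061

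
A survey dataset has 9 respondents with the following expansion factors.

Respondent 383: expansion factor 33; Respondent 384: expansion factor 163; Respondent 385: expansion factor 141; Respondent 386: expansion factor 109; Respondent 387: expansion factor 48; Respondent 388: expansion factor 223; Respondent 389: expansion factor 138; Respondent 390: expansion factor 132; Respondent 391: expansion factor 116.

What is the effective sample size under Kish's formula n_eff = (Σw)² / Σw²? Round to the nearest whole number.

Σ wᵢ = 33 + 163 + 141 + 109 + 48 + 223 + 138 + 132 + 116 = 1103
Σ wᵢ² = 1089 + 26569 + 19881 + 11881 + 2304 + 49729 + 19044 + 17424 + 13456 = 161377
n_eff = 1103² / 161377 = 1216609 / 161377 = 7.5389244

8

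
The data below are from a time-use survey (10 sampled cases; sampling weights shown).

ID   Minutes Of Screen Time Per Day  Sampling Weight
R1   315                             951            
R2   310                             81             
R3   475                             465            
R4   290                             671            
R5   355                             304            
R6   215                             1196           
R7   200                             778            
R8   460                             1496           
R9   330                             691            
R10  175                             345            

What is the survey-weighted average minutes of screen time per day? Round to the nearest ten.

320

Weighted sum = 315×951 + 310×81 + 475×465 + 290×671 + 355×304 + 215×1196 + 200×778 + 460×1496 + 330×691 + 175×345
  = 2237365
Sum of weights = 951 + 81 + 465 + 671 + 304 + 1196 + 778 + 1496 + 691 + 345 = 6978
Weighted mean = 2237365 / 6978 = 320.63127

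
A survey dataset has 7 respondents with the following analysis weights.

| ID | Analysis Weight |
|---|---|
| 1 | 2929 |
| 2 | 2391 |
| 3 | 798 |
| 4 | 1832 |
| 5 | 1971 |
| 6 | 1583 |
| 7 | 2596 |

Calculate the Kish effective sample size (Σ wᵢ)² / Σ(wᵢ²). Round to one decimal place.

Σ wᵢ = 14100
Σ wᵢ² = 8579041 + 5716881 + 636804 + 3356224 + 3884841 + 2505889 + 6739216 = 31418896
n_eff = 14100² / 31418896 = 198810000 / 31418896 = 6.3277207

6.3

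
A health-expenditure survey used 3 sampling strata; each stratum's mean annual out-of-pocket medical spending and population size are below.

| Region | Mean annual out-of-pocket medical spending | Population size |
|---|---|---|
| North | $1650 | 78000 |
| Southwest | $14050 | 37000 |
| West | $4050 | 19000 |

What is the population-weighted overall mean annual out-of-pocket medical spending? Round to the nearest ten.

Σ Nₕ·x̄ₕ = 1650×78000 + 14050×37000 + 4050×19000
  = 128700000 + 519850000 + 76950000 = 725500000
Σ Nₕ = 78000 + 37000 + 19000 = 134000
Overall mean = 725500000 / 134000 = 5414.1791

5410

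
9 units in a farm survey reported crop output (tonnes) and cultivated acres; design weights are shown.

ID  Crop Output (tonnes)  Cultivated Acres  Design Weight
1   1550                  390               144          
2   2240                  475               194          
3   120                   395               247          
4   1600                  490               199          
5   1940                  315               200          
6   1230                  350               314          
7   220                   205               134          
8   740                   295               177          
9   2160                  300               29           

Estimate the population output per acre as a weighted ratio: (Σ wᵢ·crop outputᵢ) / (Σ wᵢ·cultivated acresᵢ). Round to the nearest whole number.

Σ wᵢ·y = 2003120
Σ wᵢ·x = 390×144 + 475×194 + 395×247 + 490×199 + 315×200 + 350×314 + 205×134 + 295×177 + 300×29
  = 56160 + 92150 + 97565 + 97510 + 63000 + 109900 + 27470 + 52215 + 8700 = 604670
Ratio = 2003120 / 604670 = 3.3127491

3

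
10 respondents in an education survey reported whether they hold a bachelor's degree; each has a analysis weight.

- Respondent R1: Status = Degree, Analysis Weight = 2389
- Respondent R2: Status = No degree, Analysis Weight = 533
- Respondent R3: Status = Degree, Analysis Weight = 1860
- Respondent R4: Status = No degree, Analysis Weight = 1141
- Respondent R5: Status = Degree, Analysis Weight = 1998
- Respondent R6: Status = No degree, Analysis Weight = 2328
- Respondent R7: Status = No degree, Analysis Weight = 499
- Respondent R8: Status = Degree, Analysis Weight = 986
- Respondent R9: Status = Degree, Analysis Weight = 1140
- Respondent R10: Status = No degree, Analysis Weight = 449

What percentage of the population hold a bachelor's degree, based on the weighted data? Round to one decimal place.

62.8

Sum of weights for 'Degree' = 2389 + 1860 + 1998 + 986 + 1140 = 8373
Total weight = 2389 + 533 + 1860 + 1141 + 1998 + 2328 + 499 + 986 + 1140 + 449 = 13323
Weighted proportion = 8373 / 13323 = 0.62846206 → 62.846206%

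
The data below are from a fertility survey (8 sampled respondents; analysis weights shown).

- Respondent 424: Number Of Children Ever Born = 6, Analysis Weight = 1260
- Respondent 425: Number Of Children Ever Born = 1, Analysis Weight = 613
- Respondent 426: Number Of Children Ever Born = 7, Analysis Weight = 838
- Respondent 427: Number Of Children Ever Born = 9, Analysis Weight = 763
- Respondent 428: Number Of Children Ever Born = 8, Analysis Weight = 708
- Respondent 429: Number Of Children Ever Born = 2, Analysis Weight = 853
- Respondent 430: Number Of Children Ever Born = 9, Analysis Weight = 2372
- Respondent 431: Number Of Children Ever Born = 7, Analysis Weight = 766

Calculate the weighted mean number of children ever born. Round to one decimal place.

Weighted sum = 6×1260 + 1×613 + 7×838 + 9×763 + 8×708 + 2×853 + 9×2372 + 7×766
  = 7560 + 613 + 5866 + 6867 + 5664 + 1706 + 21348 + 5362 = 54986
Sum of weights = 1260 + 613 + 838 + 763 + 708 + 853 + 2372 + 766 = 8173
Weighted mean = 54986 / 8173 = 6.7277621

6.7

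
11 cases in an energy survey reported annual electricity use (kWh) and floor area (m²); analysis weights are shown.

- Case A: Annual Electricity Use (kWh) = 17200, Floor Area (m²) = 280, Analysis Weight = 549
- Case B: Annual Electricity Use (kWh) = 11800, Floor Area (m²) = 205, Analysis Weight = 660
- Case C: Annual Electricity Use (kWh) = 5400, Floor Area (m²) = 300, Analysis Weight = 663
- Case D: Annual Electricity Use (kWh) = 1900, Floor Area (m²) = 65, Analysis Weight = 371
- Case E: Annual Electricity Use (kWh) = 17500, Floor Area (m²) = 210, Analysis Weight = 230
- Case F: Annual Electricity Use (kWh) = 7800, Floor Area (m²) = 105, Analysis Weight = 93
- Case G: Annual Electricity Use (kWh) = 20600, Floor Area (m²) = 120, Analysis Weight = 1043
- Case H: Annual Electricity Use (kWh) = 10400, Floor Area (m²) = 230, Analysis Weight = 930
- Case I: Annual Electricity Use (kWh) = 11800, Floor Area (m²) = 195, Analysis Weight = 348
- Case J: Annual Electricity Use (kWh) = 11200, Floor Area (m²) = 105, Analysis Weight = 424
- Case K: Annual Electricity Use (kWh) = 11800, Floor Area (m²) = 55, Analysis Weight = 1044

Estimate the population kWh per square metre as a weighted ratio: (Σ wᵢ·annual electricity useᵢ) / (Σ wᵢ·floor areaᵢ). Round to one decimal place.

72.8

Σ wᵢ·y = 17200×549 + 11800×660 + 5400×663 + 1900×371 + 17500×230 + 7800×93 + 20600×1043 + 10400×930 + 11800×348 + 11200×424 + 11800×1044
  = 9442800 + 7788000 + 3580200 + 704900 + 4025000 + 725400 + 21485800 + 9672000 + 4106400 + 4748800 + 12319200 = 78598500
Σ wᵢ·x = 280×549 + 205×660 + 300×663 + 65×371 + 210×230 + 105×93 + 120×1043 + 230×930 + 195×348 + 105×424 + 55×1044
  = 1078960
Ratio = 78598500 / 1078960 = 72.846537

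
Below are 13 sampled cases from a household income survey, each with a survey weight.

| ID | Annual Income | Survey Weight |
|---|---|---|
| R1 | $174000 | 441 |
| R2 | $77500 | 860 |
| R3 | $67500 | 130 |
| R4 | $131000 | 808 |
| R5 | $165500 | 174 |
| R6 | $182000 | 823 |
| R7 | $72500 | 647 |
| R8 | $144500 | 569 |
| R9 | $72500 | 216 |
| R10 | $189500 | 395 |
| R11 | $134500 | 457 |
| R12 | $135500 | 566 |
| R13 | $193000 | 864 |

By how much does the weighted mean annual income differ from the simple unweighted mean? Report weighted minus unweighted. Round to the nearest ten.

Unweighted sum = 1739500
Unweighted mean = 1739500 / 13 = 133807.69
Weighted sum = 961142000
Sum of weights = 6950
Weighted mean = 961142000 / 6950 = 138293.81
Difference (weighted minus unweighted) = 4486.1206

4490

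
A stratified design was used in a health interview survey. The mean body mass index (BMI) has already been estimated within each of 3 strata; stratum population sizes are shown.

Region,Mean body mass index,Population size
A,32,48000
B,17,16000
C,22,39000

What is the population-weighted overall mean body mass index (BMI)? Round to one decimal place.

Σ Nₕ·x̄ₕ = 32×48000 + 17×16000 + 22×39000
  = 1536000 + 272000 + 858000 = 2666000
Σ Nₕ = 48000 + 16000 + 39000 = 103000
Overall mean = 2666000 / 103000 = 25.883495

25.9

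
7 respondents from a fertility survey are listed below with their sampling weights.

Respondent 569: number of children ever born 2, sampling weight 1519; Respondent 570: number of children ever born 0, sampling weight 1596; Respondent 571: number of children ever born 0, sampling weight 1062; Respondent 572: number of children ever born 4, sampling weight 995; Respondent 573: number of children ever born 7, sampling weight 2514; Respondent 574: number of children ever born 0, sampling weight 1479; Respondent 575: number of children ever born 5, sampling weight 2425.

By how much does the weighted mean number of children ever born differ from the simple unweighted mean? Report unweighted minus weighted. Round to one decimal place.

Unweighted sum = 2 + 0 + 0 + 4 + 7 + 0 + 5 = 18
Unweighted mean = 18 / 7 = 2.5714286
Weighted sum = 2×1519 + 0×1596 + 0×1062 + 4×995 + 7×2514 + 0×1479 + 5×2425
  = 3038 + 0 + 0 + 3980 + 17598 + 0 + 12125 = 36741
Sum of weights = 11590
Weighted mean = 36741 / 11590 = 3.1700604
Difference (unweighted minus weighted) = -0.59863183

-0.6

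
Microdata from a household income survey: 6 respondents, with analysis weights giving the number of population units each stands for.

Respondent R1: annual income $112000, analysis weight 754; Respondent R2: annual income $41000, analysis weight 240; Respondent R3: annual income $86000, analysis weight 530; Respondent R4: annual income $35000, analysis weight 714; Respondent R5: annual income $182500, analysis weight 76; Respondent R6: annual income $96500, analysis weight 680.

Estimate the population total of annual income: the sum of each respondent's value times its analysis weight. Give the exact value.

244348000

Weighted total = 112000×754 + 41000×240 + 86000×530 + 35000×714 + 182500×76 + 96500×680
  = 84448000 + 9840000 + 45580000 + 24990000 + 13870000 + 65620000 = 244348000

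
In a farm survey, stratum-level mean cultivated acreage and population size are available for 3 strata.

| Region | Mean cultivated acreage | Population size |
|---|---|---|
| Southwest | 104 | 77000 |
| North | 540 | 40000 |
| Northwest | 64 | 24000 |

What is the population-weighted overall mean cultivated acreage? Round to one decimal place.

Σ Nₕ·x̄ₕ = 31144000
Σ Nₕ = 141000
Overall mean = 31144000 / 141000 = 220.87943

220.9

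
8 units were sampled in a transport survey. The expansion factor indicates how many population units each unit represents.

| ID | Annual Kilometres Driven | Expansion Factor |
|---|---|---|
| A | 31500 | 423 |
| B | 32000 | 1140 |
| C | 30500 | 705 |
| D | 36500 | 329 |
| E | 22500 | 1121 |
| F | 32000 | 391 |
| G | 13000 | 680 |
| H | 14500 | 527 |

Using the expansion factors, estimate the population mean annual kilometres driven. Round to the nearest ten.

25870

Weighted sum = 31500×423 + 32000×1140 + 30500×705 + 36500×329 + 22500×1121 + 32000×391 + 13000×680 + 14500×527
  = 13324500 + 36480000 + 21502500 + 12008500 + 25222500 + 12512000 + 8840000 + 7641500 = 137531500
Sum of weights = 423 + 1140 + 705 + 329 + 1121 + 391 + 680 + 527 = 5316
Weighted mean = 137531500 / 5316 = 25871.238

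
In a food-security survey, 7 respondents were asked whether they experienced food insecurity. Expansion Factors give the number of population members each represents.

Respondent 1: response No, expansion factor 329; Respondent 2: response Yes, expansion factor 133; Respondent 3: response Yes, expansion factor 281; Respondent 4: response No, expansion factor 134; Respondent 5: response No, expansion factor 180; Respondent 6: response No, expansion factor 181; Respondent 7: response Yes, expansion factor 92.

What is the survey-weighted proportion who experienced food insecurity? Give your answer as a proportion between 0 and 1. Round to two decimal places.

Sum of weights for 'Yes' = 133 + 281 + 92 = 506
Total weight = 329 + 133 + 281 + 134 + 180 + 181 + 92 = 1330
Weighted proportion = 506 / 1330 = 0.38045113

0.38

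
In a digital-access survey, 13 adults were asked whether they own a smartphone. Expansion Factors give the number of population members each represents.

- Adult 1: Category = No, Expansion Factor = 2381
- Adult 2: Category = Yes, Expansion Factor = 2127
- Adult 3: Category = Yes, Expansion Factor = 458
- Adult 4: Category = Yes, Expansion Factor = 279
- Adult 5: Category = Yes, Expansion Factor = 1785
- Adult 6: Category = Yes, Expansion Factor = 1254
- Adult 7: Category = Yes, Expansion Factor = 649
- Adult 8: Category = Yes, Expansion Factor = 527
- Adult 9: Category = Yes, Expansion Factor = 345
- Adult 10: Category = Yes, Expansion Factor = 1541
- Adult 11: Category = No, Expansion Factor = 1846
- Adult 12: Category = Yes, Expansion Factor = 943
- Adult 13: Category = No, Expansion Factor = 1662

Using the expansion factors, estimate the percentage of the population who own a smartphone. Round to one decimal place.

Sum of weights for 'Yes' = 2127 + 458 + 279 + 1785 + 1254 + 649 + 527 + 345 + 1541 + 943 = 9908
Total weight = 15797
Weighted proportion = 9908 / 15797 = 0.6272077 → 62.72077%

62.7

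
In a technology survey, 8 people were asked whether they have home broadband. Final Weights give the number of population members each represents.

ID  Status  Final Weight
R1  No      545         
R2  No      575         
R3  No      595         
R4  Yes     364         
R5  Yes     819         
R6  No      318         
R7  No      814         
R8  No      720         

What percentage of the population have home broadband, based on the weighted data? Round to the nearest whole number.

Sum of weights for 'Yes' = 364 + 819 = 1183
Total weight = 545 + 575 + 595 + 364 + 819 + 318 + 814 + 720 = 4750
Weighted proportion = 1183 / 4750 = 0.24905263 → 24.905263%

25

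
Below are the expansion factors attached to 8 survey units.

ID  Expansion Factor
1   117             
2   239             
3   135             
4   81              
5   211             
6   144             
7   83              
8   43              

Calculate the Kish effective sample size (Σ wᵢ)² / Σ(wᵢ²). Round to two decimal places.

Σ wᵢ = 1053
Σ wᵢ² = 13689 + 57121 + 18225 + 6561 + 44521 + 20736 + 6889 + 1849 = 169591
n_eff = 1053² / 169591 = 1108809 / 169591 = 6.5381359

6.54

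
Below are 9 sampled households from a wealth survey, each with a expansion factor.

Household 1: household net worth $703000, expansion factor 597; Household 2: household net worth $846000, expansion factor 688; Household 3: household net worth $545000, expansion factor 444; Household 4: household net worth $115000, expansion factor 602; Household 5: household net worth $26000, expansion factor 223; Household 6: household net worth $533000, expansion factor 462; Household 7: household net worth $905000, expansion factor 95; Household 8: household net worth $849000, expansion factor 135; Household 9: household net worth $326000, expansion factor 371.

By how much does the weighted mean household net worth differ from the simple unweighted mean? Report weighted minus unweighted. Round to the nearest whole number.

Unweighted sum = 703000 + 846000 + 545000 + 115000 + 26000 + 533000 + 905000 + 849000 + 326000 = 4848000
Unweighted mean = 4848000 / 9 = 538666.67
Weighted sum = 703000×597 + 846000×688 + 545000×444 + 115000×602 + 26000×223 + 533000×462 + 905000×95 + 849000×135 + 326000×371
  = 1886529000
Sum of weights = 597 + 688 + 444 + 602 + 223 + 462 + 95 + 135 + 371 = 3617
Weighted mean = 1886529000 / 3617 = 521572.85
Difference (weighted minus unweighted) = -17093.816

-17094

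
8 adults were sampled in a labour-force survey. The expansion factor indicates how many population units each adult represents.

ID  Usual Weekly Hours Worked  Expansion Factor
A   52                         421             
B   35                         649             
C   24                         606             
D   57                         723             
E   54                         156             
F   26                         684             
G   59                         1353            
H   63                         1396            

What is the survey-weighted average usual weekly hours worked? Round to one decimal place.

Weighted sum = 52×421 + 35×649 + 24×606 + 57×723 + 54×156 + 26×684 + 59×1353 + 63×1396
  = 21892 + 22715 + 14544 + 41211 + 8424 + 17784 + 79827 + 87948 = 294345
Sum of weights = 421 + 649 + 606 + 723 + 156 + 684 + 1353 + 1396 = 5988
Weighted mean = 294345 / 5988 = 49.155812

49.2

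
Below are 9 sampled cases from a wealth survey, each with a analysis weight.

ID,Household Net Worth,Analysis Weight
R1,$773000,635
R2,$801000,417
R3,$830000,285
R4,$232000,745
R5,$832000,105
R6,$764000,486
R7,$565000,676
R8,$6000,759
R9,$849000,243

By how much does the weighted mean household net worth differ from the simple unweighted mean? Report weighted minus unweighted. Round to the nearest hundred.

Unweighted sum = 773000 + 801000 + 830000 + 232000 + 832000 + 764000 + 565000 + 6000 + 849000 = 5652000
Unweighted mean = 5652000 / 9 = 628000
Weighted sum = 773000×635 + 801000×417 + 830000×285 + 232000×745 + 832000×105 + 764000×486 + 565000×676 + 6000×759 + 849000×243
  = 490855000 + 334017000 + 236550000 + 172840000 + 87360000 + 371304000 + 381940000 + 4554000 + 206307000 = 2285727000
Sum of weights = 635 + 417 + 285 + 745 + 105 + 486 + 676 + 759 + 243 = 4351
Weighted mean = 2285727000 / 4351 = 525333.72
Difference (weighted minus unweighted) = -102666.28

-102700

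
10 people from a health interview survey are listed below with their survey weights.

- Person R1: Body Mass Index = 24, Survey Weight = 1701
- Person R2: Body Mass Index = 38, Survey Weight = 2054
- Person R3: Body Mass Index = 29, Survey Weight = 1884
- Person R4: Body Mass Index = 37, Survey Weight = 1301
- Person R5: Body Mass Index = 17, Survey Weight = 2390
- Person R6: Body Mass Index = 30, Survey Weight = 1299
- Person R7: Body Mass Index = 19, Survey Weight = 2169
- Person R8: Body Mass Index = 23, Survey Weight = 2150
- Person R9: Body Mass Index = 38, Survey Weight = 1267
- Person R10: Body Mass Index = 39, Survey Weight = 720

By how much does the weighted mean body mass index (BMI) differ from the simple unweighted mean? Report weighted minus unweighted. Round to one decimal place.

-1.8

Unweighted sum = 24 + 38 + 29 + 37 + 17 + 30 + 19 + 23 + 38 + 39 = 294
Unweighted mean = 294 / 10 = 29.4
Weighted sum = 24×1701 + 38×2054 + 29×1884 + 37×1301 + 17×2390 + 30×1299 + 19×2169 + 23×2150 + 38×1267 + 39×720
  = 468136
Sum of weights = 1701 + 2054 + 1884 + 1301 + 2390 + 1299 + 2169 + 2150 + 1267 + 720 = 16935
Weighted mean = 468136 / 16935 = 27.643106
Difference (weighted minus unweighted) = -1.756894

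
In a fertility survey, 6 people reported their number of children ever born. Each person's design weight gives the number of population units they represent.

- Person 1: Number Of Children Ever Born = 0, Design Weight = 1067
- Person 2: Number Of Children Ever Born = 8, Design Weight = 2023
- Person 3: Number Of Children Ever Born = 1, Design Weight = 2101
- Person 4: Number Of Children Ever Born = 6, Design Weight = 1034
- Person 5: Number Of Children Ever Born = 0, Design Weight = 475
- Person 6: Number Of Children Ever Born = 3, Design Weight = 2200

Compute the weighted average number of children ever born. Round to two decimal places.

3.49

Weighted sum = 0×1067 + 8×2023 + 1×2101 + 6×1034 + 0×475 + 3×2200
  = 0 + 16184 + 2101 + 6204 + 0 + 6600 = 31089
Sum of weights = 1067 + 2023 + 2101 + 1034 + 475 + 2200 = 8900
Weighted mean = 31089 / 8900 = 3.4931461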